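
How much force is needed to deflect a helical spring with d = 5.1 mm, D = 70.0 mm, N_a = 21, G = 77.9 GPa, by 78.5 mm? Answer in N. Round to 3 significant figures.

71.8 N

k = Gd⁴/(8D³N_a) = (77.9×10³)(5.1⁴)/(8·70.0³·21) = 0.91457 N/mm
F = k·δ = 0.91457 × 78.5 = 71.793 N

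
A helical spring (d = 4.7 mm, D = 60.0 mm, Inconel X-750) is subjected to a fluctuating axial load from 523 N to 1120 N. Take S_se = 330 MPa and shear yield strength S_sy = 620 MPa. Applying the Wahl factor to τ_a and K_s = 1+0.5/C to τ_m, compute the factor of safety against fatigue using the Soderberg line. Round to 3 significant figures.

C = D/d = 60.0/4.7 = 12.7660; K_W = (4C−1)/(4C−4)+0.615/C = 1.1119; K_s = 1+0.5/C = 1.0392
F_a = (F_max−F_min)/2 = 298.5 N; F_m = (F_max+F_min)/2 = 821.5 N
τ_a = K_W·8F_aD/(πd³) = 1.1119 × 439.28 = 488.44 MPa
τ_m = K_s·8F_mD/(πd³) = 1.0392 × 1208.9 = 1256.3 MPa
Soderberg: 1/n_f = τ_a/S_se + τ_m/S_sy = 488.44/330 + 1256.3/620 = 1.48013 + 2.02628 = 3.5064
n_f = 1/3.5064 = 0.2852

0.285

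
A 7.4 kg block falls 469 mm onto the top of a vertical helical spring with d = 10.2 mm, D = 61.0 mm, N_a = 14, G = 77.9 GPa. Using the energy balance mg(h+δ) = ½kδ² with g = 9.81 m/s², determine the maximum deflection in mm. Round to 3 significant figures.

k = Gd⁴/(8D³N_a) = (77.9×10³)(10.2⁴)/(8·61.0³·14) = 33.169 N/mm
W = mg = 7.4 × 9.81 = 72.594 N
½kδ² − Wδ − Wh = 0 → δ = (W + √(W² + 2kWh))/k
δ = (72.594 + √(5269.9 + 2.25857e+06))/33.169 = (72.594 + 1504.6)/33.169 = 47.551 mm

47.6 mm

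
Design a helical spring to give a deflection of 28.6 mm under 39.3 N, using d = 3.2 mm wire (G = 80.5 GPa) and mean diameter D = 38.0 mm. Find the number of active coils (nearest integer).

14

Required rate k = F/δ = 39.3/28.6 = 1.3741 N/mm
N_a = Gd⁴/(8D³k) = (80.5×10³ × 3.2⁴)/(8 × 38.0³ × 1.3741)
    = 8.44104e+06 / 603208 = 13.99 → 14 coils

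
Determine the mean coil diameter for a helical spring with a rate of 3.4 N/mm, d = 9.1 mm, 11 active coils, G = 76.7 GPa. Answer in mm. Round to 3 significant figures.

121 mm

D = (Gd⁴/(8N_a·k))^(1/3) = (76.7×10³·9.1⁴/(8·11·3.4))^(1/3)
  = (1.75792e+06)^(1/3) = 120.6887 mm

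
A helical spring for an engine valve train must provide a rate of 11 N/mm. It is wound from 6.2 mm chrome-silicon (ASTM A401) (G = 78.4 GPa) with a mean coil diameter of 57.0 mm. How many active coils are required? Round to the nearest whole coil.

7

N_a = Gd⁴/(8D³k) = (78.4×10³ × 6.2⁴)/(8 × 57.0³ × 11)
    = 1.15846e+08 / 1.6297e+07 = 7.108 → 7 coils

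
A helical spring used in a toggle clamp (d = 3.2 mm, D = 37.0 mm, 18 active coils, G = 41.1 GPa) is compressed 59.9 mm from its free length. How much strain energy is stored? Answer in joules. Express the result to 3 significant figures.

1.06 J

k = Gd⁴/(8D³N_a) = (41.1×10³)(3.2⁴)/(8·37.0³·18) = 0.59085 N/mm
U = ½kδ² = 0.5 × 0.59085 × 59.9² = 1060 N·mm = 1.06 J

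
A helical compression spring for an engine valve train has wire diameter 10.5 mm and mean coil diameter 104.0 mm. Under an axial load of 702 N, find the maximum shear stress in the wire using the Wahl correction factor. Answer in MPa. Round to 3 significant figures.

184 MPa

Spring index C = D/d = 104.0/10.5 = 9.9048
K_W = (4C−1)/(4C−4) + 0.615/C = 38.619/35.619 + 0.0621 = 1.1463
τ₀ = 8FD/(πd³) = 8·702·104.0/(π·10.5³) = 584064/3636.8 = 160.6 MPa
τ_max = K·τ₀ = 1.1463 × 160.6 = 184.1 MPa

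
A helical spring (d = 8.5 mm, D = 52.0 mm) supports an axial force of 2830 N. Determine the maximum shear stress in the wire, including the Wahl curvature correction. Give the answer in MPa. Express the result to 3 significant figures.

Spring index C = D/d = 52.0/8.5 = 6.1176
K_W = (4C−1)/(4C−4) + 0.615/C = 23.471/20.471 + 0.1005 = 1.2471
τ₀ = 8FD/(πd³) = 8·2830·52.0/(π·8.5³) = 1.17728e+06/1929.3 = 610.2 MPa
τ_max = K·τ₀ = 1.2471 × 610.2 = 760.97 MPa

761 MPa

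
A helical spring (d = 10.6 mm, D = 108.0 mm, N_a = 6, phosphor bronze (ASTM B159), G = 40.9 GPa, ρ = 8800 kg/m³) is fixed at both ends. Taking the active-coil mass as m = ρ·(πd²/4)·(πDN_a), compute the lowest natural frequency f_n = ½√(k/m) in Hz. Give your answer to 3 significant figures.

36.7 Hz

k = Gd⁴/(8D³N_a) = (40.9×10³)(10.6⁴)/(8·108.0³·6) = 8.5395 N/mm = 8539.5 N/m
Wire length L = πDN_a = π·108.0·6 = 2035.8 mm
m = ρ·(πd²/4)·L = 8800 × 88.247×10⁻⁶ m² × 2.0358 m = 1.5809 kg
f_n = ½√(k/m) = 0.5·√(8539.5/1.5809) = 0.5·√(5401.6) = 36.748 Hz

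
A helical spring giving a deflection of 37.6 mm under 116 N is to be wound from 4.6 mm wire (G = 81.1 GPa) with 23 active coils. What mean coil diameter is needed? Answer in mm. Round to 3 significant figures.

40.0 mm

Required rate k = F/δ = 116/37.6 = 3.0851 N/mm
D = (Gd⁴/(8N_a·k))^(1/3) = (81.1×10³·4.6⁴/(8·23·3.0851))^(1/3)
  = (63968.2)^(1/3) = 39.9934 mm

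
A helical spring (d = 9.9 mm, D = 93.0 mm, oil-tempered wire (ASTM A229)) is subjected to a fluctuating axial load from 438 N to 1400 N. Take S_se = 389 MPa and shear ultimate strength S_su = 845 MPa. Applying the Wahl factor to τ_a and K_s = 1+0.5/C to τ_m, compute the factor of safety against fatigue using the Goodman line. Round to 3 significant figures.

C = D/d = 93.0/9.9 = 9.3939; K_W = (4C−1)/(4C−4)+0.615/C = 1.1548; K_s = 1+0.5/C = 1.0532
F_a = (F_max−F_min)/2 = 481 N; F_m = (F_max+F_min)/2 = 919 N
τ_a = K_W·8F_aD/(πd³) = 1.1548 × 117.4 = 135.57 MPa
τ_m = K_s·8F_mD/(πd³) = 1.0532 × 224.3 = 236.24 MPa
Goodman: 1/n_f = τ_a/S_se + τ_m/S_su = 135.57/389 + 236.24/845 = 0.34852 + 0.27957 = 0.62809
n_f = 1/0.62809 = 1.592

1.59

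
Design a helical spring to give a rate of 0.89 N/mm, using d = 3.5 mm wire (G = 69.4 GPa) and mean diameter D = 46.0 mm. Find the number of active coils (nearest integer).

15

N_a = Gd⁴/(8D³k) = (69.4×10³ × 3.5⁴)/(8 × 46.0³ × 0.89)
    = 1.04143e+07 / 693032 = 15.03 → 15 coils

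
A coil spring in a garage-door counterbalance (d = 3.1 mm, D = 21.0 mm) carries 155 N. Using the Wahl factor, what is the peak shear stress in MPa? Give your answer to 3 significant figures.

Spring index C = D/d = 21.0/3.1 = 6.7742
K_W = (4C−1)/(4C−4) + 0.615/C = 26.097/23.097 + 0.0908 = 1.2207
τ₀ = 8FD/(πd³) = 8·155·21.0/(π·3.1³) = 26040/93.591 = 278.23 MPa
τ_max = K·τ₀ = 1.2207 × 278.23 = 339.63 MPa

340 MPa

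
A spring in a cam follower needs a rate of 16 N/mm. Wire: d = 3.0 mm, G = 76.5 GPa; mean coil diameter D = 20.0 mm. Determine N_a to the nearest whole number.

N_a = Gd⁴/(8D³k) = (76.5×10³ × 3.0⁴)/(8 × 20.0³ × 16)
    = 6.1965e+06 / 1.024e+06 = 6.051 → 6 coils

6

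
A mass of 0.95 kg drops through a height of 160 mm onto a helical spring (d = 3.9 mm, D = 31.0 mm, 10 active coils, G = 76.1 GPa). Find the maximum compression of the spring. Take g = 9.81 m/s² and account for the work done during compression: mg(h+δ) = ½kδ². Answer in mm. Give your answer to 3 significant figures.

k = Gd⁴/(8D³N_a) = (76.1×10³)(3.9⁴)/(8·31.0³·10) = 7.387 N/mm
W = mg = 0.95 × 9.81 = 9.3195 N
½kδ² − Wδ − Wh = 0 → δ = (W + √(W² + 2kWh))/k
δ = (9.3195 + √(86.853 + 22029.8))/7.387 = (9.3195 + 148.72)/7.387 = 21.394 mm

21.4 mm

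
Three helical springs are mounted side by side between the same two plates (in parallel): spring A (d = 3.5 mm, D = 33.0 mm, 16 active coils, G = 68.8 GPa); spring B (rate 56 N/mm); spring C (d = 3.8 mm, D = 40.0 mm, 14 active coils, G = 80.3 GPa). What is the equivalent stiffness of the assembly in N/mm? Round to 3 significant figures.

60.6 N/mm

k_A = Gd⁴/(8D³N_a) = (68.8×10³)(3.5⁴)/(8·33.0³·16) = 2.2444 N/mm
k_C = Gd⁴/(8D³N_a) = (80.3×10³)(3.8⁴)/(8·40.0³·14) = 2.3359 N/mm
Parallel: k_eq = 2.2444 + 56 + 2.3359 = 60.58 N/mm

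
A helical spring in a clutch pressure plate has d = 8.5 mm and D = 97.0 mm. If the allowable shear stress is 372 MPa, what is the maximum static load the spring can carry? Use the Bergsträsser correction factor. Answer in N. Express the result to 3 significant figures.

C = D/d = 97.0/8.5 = 11.4118
K_B = (4C+2)/(4C−3) = 47.647/42.647 = 1.1172
τ_max = K·8FD/(πd³) → F_max = τ_allow·πd³/(8DK)
F_max = 372·π·8.5³/(8·97.0·1.1172) = 7.1771e+05/866.98 = 827.83 N

828 N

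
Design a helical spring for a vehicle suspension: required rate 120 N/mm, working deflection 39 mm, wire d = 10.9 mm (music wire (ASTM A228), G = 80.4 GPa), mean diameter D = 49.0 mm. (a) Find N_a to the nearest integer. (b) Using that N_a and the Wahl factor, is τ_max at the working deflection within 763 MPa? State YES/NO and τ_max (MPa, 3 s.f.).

N_a = Gd⁴/(8D³k) = (80.4×10³)(10.9⁴)/(8·49.0³·120) = 10.05 → N_a = 10
Actual rate k = Gd⁴/(8D³·10) = 120.58 N/mm
Working load F = kδ = 120.58·39 = 4702.7 N
C = 49.0/10.9 = 4.4954; K_W = (4C−1)/(4C−4)+0.615/C = 1.3514
τ_max = K_W·8FD/(πd³) = 1.3514·453.11 = 612.32 MPa
τ_max ≤ 763 MPa → acceptable

(a) 10 coils; (b) YES, τ_max = 612 MPa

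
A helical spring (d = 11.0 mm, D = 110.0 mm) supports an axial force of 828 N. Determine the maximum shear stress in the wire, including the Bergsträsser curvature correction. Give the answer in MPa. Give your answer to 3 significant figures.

Spring index C = D/d = 110.0/11.0 = 10.0000
K_B = (4C+2)/(4C−3) = 42.000/37.000 = 1.1351
τ₀ = 8FD/(πd³) = 8·828·110.0/(π·11.0³) = 728640/4181.5 = 174.25 MPa
τ_max = K·τ₀ = 1.1351 × 174.25 = 197.8 MPa

198 MPa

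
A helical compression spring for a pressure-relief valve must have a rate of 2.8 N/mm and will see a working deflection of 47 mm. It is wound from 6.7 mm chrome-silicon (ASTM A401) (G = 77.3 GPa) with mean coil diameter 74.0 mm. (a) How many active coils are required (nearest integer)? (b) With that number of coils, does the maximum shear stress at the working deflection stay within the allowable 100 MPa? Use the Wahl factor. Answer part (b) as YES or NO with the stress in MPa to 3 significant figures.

N_a = Gd⁴/(8D³k) = (77.3×10³)(6.7⁴)/(8·74.0³·2.8) = 17.16 → N_a = 17
Actual rate k = Gd⁴/(8D³·17) = 2.8265 N/mm
Working load F = kδ = 2.8265·47 = 132.84 N
C = 74.0/6.7 = 11.0448; K_W = (4C−1)/(4C−4)+0.615/C = 1.1303
τ_max = K_W·8FD/(πd³) = 1.1303·83.232 = 94.081 MPa
τ_max ≤ 100 MPa → acceptable

(a) 17 coils; (b) YES, τ_max = 94.1 MPa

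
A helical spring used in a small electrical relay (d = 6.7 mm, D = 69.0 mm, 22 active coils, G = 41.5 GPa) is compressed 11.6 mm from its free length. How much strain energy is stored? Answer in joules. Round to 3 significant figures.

k = Gd⁴/(8D³N_a) = (41.5×10³)(6.7⁴)/(8·69.0³·22) = 1.4464 N/mm
U = ½kδ² = 0.5 × 1.4464 × 11.6² = 97.314 N·mm = 0.097314 J

0.0973 J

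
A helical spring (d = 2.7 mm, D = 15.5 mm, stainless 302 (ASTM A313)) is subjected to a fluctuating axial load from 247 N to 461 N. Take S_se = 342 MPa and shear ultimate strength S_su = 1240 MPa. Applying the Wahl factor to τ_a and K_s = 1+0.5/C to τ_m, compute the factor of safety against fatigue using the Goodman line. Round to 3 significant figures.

C = D/d = 15.5/2.7 = 5.7407; K_W = (4C−1)/(4C−4)+0.615/C = 1.2653; K_s = 1+0.5/C = 1.0871
F_a = (F_max−F_min)/2 = 107 N; F_m = (F_max+F_min)/2 = 354 N
τ_a = K_W·8F_aD/(πd³) = 1.2653 × 214.57 = 271.5 MPa
τ_m = K_s·8F_mD/(πd³) = 1.0871 × 709.88 = 771.71 MPa
Goodman: 1/n_f = τ_a/S_se + τ_m/S_su = 271.5/342 + 771.71/1240 = 0.79386 + 0.62234 = 1.4162
n_f = 1/1.4162 = 0.7061

0.706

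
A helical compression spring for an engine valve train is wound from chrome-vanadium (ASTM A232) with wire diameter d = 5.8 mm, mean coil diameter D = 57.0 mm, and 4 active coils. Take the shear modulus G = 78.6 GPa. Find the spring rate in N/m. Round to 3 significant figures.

15000 N/m

k = Gd⁴/(8D³N_a) = (78.6×10³ × 5.8⁴) / (8 × 57.0³ × 4)
  = 8.89477e+07 / 5.92618e+06 = 15.009 N/mm = 15009 N/m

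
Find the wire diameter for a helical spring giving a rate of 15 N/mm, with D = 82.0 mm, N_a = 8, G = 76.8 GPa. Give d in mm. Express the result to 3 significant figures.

9.11 mm

d = (8D³N_a·k / G)^(1/4) = (8·82.0³·8·15 / (76.8×10³))^0.25
  = (6892.1)^0.25 = 9.1115 mm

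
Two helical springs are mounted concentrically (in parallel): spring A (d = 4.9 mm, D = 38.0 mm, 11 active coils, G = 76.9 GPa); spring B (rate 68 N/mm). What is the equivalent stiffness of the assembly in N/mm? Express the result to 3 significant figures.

77.2 N/mm

k_A = Gd⁴/(8D³N_a) = (76.9×10³)(4.9⁴)/(8·38.0³·11) = 9.1807 N/mm
Parallel: k_eq = 9.1807 + 68 = 77.181 N/mm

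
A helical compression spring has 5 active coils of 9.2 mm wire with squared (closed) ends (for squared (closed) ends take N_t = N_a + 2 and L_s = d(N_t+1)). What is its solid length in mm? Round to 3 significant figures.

73.6 mm

squared (closed) ends: N_t = N_a + 2 = 5 + 2 = 7
L_s = d·(N_t+1) = 9.2 × 8 = 73.6 mm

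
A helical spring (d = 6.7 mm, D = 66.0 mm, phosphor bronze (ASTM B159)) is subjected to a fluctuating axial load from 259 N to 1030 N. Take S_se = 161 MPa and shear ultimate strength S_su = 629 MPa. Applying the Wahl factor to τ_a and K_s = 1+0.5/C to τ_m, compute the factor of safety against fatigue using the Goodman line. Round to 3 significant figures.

C = D/d = 66.0/6.7 = 9.8507; K_W = (4C−1)/(4C−4)+0.615/C = 1.1472; K_s = 1+0.5/C = 1.0508
F_a = (F_max−F_min)/2 = 385.5 N; F_m = (F_max+F_min)/2 = 644.5 N
τ_a = K_W·8F_aD/(πd³) = 1.1472 × 215.42 = 247.12 MPa
τ_m = K_s·8F_mD/(πd³) = 1.0508 × 360.15 = 378.43 MPa
Goodman: 1/n_f = τ_a/S_se + τ_m/S_su = 247.12/161 + 378.43/629 = 1.53492 + 0.60164 = 2.1366
n_f = 1/2.1366 = 0.468

0.468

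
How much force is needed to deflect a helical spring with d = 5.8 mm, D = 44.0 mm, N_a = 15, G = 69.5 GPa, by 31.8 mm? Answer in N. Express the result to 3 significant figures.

k = Gd⁴/(8D³N_a) = (69.5×10³)(5.8⁴)/(8·44.0³·15) = 7.6941 N/mm
F = k·δ = 7.6941 × 31.8 = 244.67 N

245 N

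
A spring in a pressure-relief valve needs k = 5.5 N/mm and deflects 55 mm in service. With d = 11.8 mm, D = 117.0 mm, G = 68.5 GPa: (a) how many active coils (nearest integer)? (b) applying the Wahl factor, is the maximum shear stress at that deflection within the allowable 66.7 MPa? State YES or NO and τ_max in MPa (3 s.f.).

N_a = Gd⁴/(8D³k) = (68.5×10³)(11.8⁴)/(8·117.0³·5.5) = 18.85 → N_a = 19
Actual rate k = Gd⁴/(8D³·19) = 5.4553 N/mm
Working load F = kδ = 5.4553·55 = 300.04 N
C = 117.0/11.8 = 9.9153; K_W = (4C−1)/(4C−4)+0.615/C = 1.1462
τ_max = K_W·8FD/(πd³) = 1.1462·54.408 = 62.359 MPa
τ_max ≤ 66.7 MPa → acceptable

(a) 19 coils; (b) YES, τ_max = 62.4 MPa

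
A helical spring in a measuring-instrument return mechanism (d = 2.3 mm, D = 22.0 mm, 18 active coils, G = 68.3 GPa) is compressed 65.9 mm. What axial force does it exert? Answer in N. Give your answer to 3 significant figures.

82.1 N

k = Gd⁴/(8D³N_a) = (68.3×10³)(2.3⁴)/(8·22.0³·18) = 1.2465 N/mm
F = k·δ = 1.2465 × 65.9 = 82.146 N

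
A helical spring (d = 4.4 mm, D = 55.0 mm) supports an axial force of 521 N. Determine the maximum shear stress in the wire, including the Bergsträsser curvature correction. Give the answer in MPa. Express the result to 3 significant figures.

948 MPa

Spring index C = D/d = 55.0/4.4 = 12.5000
K_B = (4C+2)/(4C−3) = 52.000/47.000 = 1.1064
τ₀ = 8FD/(πd³) = 8·521·55.0/(π·4.4³) = 229240/267.61 = 856.61 MPa
τ_max = K·τ₀ = 1.1064 × 856.61 = 947.74 MPa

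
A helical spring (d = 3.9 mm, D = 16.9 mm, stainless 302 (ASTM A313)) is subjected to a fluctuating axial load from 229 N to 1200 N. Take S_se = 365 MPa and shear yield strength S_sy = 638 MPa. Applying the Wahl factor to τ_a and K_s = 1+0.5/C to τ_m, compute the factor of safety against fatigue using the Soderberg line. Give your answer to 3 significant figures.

0.449

C = D/d = 16.9/3.9 = 4.3333; K_W = (4C−1)/(4C−4)+0.615/C = 1.3669; K_s = 1+0.5/C = 1.1154
F_a = (F_max−F_min)/2 = 485.5 N; F_m = (F_max+F_min)/2 = 714.5 N
τ_a = K_W·8F_aD/(πd³) = 1.3669 × 352.23 = 481.47 MPa
τ_m = K_s·8F_mD/(πd³) = 1.1154 × 518.36 = 578.18 MPa
Soderberg: 1/n_f = τ_a/S_se + τ_m/S_sy = 481.47/365 + 578.18/638 = 1.31909 + 0.90623 = 2.2253
n_f = 1/2.2253 = 0.4494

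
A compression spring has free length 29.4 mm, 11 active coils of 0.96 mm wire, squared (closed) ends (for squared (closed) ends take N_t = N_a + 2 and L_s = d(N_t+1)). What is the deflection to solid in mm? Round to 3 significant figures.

16.0 mm

N_t = 13; L_s = 0.96·14 = 13.44 mm
δ_solid = L₀ − L_s = 29.4 − 13.44 = 15.96 mm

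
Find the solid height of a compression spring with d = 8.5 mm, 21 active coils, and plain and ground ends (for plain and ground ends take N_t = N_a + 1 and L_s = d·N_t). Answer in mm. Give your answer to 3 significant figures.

plain and ground ends: N_t = N_a + 1 = 21 + 1 = 22
L_s = d·N_t = 8.5 × 22 = 187 mm

187 mm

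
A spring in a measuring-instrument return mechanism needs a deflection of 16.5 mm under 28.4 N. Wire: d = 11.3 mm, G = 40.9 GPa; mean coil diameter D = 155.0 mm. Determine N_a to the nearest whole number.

13

Required rate k = F/δ = 28.4/16.5 = 1.7212 N/mm
N_a = Gd⁴/(8D³k) = (40.9×10³ × 11.3⁴)/(8 × 155.0³ × 1.7212)
    = 6.66864e+08 / 5.12766e+07 = 13.01 → 13 coils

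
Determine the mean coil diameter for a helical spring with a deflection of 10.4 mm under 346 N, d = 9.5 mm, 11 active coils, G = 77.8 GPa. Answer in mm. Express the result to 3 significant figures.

Required rate k = F/δ = 346/10.4 = 33.269 N/mm
D = (Gd⁴/(8N_a·k))^(1/3) = (77.8×10³·9.5⁴/(8·11·33.269))^(1/3)
  = (216446)^(1/3) = 60.0412 mm

60.0 mm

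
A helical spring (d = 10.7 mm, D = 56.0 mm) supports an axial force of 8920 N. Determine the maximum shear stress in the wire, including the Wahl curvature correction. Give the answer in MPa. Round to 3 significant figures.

Spring index C = D/d = 56.0/10.7 = 5.2336
K_W = (4C−1)/(4C−4) + 0.615/C = 19.935/16.935 + 0.1175 = 1.2947
τ₀ = 8FD/(πd³) = 8·8920·56.0/(π·10.7³) = 3.99616e+06/3848.6 = 1038.3 MPa
τ_max = K·τ₀ = 1.2947 × 1038.3 = 1344.3 MPa

1340 MPa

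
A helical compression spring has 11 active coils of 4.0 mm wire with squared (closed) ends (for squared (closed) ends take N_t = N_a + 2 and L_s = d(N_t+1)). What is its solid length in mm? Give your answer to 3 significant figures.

56.0 mm

squared (closed) ends: N_t = N_a + 2 = 11 + 2 = 13
L_s = d·(N_t+1) = 4.0 × 14 = 56 mm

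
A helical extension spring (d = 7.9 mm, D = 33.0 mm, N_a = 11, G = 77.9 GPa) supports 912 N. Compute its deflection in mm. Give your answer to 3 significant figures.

k = Gd⁴/(8D³N_a) = (77.9×10³)(7.9⁴)/(8·33.0³·11) = 95.945 N/mm
δ = F/k = 912 / 95.945 = 9.5055 mm

9.51 mm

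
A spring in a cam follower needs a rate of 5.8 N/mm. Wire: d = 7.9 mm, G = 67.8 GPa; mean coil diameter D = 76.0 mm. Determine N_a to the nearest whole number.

13

N_a = Gd⁴/(8D³k) = (67.8×10³ × 7.9⁴)/(8 × 76.0³ × 5.8)
    = 2.64082e+08 / 2.03685e+07 = 12.97 → 13 coils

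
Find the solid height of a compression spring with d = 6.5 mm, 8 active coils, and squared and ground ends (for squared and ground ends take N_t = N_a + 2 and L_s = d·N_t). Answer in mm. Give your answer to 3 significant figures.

squared and ground ends: N_t = N_a + 2 = 8 + 2 = 10
L_s = d·N_t = 6.5 × 10 = 65 mm

65.0 mm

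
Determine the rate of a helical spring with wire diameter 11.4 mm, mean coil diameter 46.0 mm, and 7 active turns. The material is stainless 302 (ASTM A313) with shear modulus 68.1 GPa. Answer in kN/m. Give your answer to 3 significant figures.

k = Gd⁴/(8D³N_a) = (68.1×10³ × 11.4⁴) / (8 × 46.0³ × 7)
  = 1.15018e+09 / 5.45082e+06 = 211.01 N/mm

211 kN/m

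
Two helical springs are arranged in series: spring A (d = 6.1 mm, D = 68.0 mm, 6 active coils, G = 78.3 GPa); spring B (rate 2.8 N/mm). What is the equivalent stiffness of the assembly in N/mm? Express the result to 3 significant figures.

2.01 N/mm

k_A = Gd⁴/(8D³N_a) = (78.3×10³)(6.1⁴)/(8·68.0³·6) = 7.1831 N/mm
Series: 1/k_eq = 1/7.1831 + 1/2.8 = 0.49636; k_eq = 2.0147 N/mm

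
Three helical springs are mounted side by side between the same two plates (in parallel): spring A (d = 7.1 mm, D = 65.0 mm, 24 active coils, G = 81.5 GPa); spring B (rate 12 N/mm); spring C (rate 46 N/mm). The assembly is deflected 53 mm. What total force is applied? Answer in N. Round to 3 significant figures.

k_A = Gd⁴/(8D³N_a) = (81.5×10³)(7.1⁴)/(8·65.0³·24) = 3.9278 N/mm
Parallel: k_eq = 3.9278 + 12 + 46 = 61.928 N/mm
F = k_eq·δ = 61.928·53 = 3282.2 N

3280 N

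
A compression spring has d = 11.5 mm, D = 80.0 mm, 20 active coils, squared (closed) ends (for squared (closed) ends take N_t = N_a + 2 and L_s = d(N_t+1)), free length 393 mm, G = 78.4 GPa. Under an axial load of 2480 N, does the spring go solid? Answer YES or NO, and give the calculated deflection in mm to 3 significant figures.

YES, δ = 148 mm

k = Gd⁴/(8D³N_a) = (78.4×10³)(11.5⁴)/(8·80.0³·20) = 16.739 N/mm
N_t = 22; L_s = 11.5·23 = 264.5 mm; δ_solid = L₀ − L_s = 393 − 264.5 = 128.5 mm
δ = F/k = 2480/16.739 = 148.16 mm
δ ≥ δ_solid → spring goes solid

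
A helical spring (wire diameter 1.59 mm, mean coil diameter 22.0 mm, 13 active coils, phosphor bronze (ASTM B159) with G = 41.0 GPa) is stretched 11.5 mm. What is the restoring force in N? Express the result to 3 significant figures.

2.72 N

k = Gd⁴/(8D³N_a) = (41.0×10³)(1.59⁴)/(8·22.0³·13) = 0.23663 N/mm
F = k·δ = 0.23663 × 11.5 = 2.7213 N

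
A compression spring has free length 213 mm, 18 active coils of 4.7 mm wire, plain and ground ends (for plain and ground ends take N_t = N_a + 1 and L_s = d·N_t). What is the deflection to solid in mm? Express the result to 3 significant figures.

124 mm

N_t = 19; L_s = 4.7·19 = 89.3 mm
δ_solid = L₀ − L_s = 213 − 89.3 = 123.7 mm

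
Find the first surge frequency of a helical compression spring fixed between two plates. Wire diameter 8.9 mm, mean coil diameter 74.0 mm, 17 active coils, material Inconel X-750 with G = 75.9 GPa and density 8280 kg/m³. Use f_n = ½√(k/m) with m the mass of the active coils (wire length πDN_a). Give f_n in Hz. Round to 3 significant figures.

k = Gd⁴/(8D³N_a) = (75.9×10³)(8.9⁴)/(8·74.0³·17) = 8.6411 N/mm = 8641.1 N/m
Wire length L = πDN_a = π·74.0·17 = 3952.1 mm
m = ρ·(πd²/4)·L = 8280 × 62.211×10⁻⁶ m² × 3.9521 m = 2.0358 kg
f_n = ½√(k/m) = 0.5·√(8641.1/2.0358) = 0.5·√(4244.6) = 32.575 Hz

32.6 Hz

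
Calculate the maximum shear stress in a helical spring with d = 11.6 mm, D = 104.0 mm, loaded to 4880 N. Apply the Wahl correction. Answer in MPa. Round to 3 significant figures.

963 MPa

Spring index C = D/d = 104.0/11.6 = 8.9655
K_W = (4C−1)/(4C−4) + 0.615/C = 34.862/31.862 + 0.0686 = 1.1628
τ₀ = 8FD/(πd³) = 8·4880·104.0/(π·11.6³) = 4.06016e+06/4903.7 = 827.98 MPa
τ_max = K·τ₀ = 1.1628 × 827.98 = 962.73 MPa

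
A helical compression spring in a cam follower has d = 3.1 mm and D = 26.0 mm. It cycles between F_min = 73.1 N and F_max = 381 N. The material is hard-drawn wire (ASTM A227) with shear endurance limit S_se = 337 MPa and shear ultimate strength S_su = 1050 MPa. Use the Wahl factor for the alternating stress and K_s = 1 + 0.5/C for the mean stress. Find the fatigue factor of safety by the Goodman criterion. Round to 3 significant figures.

C = D/d = 26.0/3.1 = 8.3871; K_W = (4C−1)/(4C−4)+0.615/C = 1.1749; K_s = 1+0.5/C = 1.0596
F_a = (F_max−F_min)/2 = 153.95 N; F_m = (F_max+F_min)/2 = 227.05 N
τ_a = K_W·8F_aD/(πd³) = 1.1749 × 342.14 = 401.97 MPa
τ_m = K_s·8F_mD/(πd³) = 1.0596 × 504.6 = 534.69 MPa
Goodman: 1/n_f = τ_a/S_se + τ_m/S_su = 401.97/337 + 534.69/1050 = 1.19279 + 0.50922 = 1.702
n_f = 1/1.702 = 0.5875

0.588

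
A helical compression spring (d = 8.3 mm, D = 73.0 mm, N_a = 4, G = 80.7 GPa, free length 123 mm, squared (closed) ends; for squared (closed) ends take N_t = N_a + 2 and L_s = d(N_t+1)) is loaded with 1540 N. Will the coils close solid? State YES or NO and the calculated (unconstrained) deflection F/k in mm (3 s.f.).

NO, δ = 50.1 mm

k = Gd⁴/(8D³N_a) = (80.7×10³)(8.3⁴)/(8·73.0³·4) = 30.766 N/mm
N_t = 6; L_s = 8.3·7 = 58.1 mm; δ_solid = L₀ − L_s = 123 − 58.1 = 64.9 mm
δ = F/k = 1540/30.766 = 50.056 mm
δ < δ_solid → spring does not go solid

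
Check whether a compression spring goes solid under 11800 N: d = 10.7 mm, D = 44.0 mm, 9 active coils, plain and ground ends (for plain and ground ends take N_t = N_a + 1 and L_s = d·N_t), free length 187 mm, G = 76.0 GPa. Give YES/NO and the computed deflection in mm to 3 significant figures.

k = Gd⁴/(8D³N_a) = (76.0×10³)(10.7⁴)/(8·44.0³·9) = 162.43 N/mm
N_t = 10; L_s = 10.7·10 = 107 mm; δ_solid = L₀ − L_s = 187 − 107 = 80 mm
δ = F/k = 11800/162.43 = 72.648 mm
δ < δ_solid → spring does not go solid

NO, δ = 72.6 mm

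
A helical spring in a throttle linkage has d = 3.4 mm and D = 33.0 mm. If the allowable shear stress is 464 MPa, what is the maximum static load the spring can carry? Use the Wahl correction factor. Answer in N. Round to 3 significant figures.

C = D/d = 33.0/3.4 = 9.7059
K_W = (4C−1)/(4C−4) + 0.615/C = 37.824/34.824 + 0.0634 = 1.1495
τ_max = K·8FD/(πd³) → F_max = τ_allow·πd³/(8DK)
F_max = 464·π·3.4³/(8·33.0·1.1495) = 57293/303.47 = 188.79 N

189 N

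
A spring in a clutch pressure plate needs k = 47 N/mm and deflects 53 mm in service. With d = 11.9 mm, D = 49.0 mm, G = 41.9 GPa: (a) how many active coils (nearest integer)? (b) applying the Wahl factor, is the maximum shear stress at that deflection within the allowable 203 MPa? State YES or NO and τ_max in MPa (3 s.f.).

(a) 19 coils; (b) NO, τ_max = 256 MPa

N_a = Gd⁴/(8D³k) = (41.9×10³)(11.9⁴)/(8·49.0³·47) = 18.99 → N_a = 19
Actual rate k = Gd⁴/(8D³·19) = 46.986 N/mm
Working load F = kδ = 46.986·53 = 2490.3 N
C = 49.0/11.9 = 4.1176; K_W = (4C−1)/(4C−4)+0.615/C = 1.3899
τ_max = K_W·8FD/(πd³) = 1.3899·184.39 = 256.29 MPa
τ_max > 203 MPa → exceeds allowable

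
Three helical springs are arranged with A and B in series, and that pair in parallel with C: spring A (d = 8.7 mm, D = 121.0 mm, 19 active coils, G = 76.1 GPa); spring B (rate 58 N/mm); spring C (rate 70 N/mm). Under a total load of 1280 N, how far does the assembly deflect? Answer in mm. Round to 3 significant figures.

17.9 mm

k_A = Gd⁴/(8D³N_a) = (76.1×10³)(8.7⁴)/(8·121.0³·19) = 1.6191 N/mm
Springs A,B series: k_AB = 1/(1/1.6191+1/58) = 1.5751 N/mm; parallel with C: k_eq = 1.5751+70 = 71.575 N/mm
δ = F/k_eq = 1280/71.575 = 17.883 mm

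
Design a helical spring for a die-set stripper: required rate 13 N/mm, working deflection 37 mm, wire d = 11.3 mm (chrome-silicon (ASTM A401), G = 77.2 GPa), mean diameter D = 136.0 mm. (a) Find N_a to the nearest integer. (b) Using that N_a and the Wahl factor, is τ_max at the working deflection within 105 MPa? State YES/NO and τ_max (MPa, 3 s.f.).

(a) 5 coils; (b) NO, τ_max = 124 MPa

N_a = Gd⁴/(8D³k) = (77.2×10³)(11.3⁴)/(8·136.0³·13) = 4.812 → N_a = 5
Actual rate k = Gd⁴/(8D³·5) = 12.51 N/mm
Working load F = kδ = 12.51·37 = 462.87 N
C = 136.0/11.3 = 12.0354; K_W = (4C−1)/(4C−4)+0.615/C = 1.1191
τ_max = K_W·8FD/(πd³) = 1.1191·111.1 = 124.32 MPa
τ_max > 105 MPa → exceeds allowable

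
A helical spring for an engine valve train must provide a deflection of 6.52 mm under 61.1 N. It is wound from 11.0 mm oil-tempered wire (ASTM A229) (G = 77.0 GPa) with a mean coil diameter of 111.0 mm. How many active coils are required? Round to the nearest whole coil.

11

Required rate k = F/δ = 61.1/6.52 = 9.3712 N/mm
N_a = Gd⁴/(8D³k) = (77.0×10³ × 11.0⁴)/(8 × 111.0³ × 9.3712)
    = 1.12736e+09 / 1.0253e+08 = 11 → 11 coils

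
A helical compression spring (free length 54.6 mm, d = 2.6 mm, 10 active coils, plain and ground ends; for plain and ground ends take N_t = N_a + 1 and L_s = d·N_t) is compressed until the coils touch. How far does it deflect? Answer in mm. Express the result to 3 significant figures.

N_t = 11; L_s = 2.6·11 = 28.6 mm
δ_solid = L₀ − L_s = 54.6 − 28.6 = 26 mm

26.0 mm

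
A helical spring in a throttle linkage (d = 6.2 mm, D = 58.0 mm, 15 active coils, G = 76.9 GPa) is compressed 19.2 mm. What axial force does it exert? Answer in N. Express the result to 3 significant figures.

k = Gd⁴/(8D³N_a) = (76.9×10³)(6.2⁴)/(8·58.0³·15) = 4.8532 N/mm
F = k·δ = 4.8532 × 19.2 = 93.181 N

93.2 N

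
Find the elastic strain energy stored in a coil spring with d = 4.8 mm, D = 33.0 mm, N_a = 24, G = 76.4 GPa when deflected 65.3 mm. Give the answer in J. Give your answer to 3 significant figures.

k = Gd⁴/(8D³N_a) = (76.4×10³)(4.8⁴)/(8·33.0³·24) = 5.8778 N/mm
U = ½kδ² = 0.5 × 5.8778 × 65.3² = 12532 N·mm = 12.532 J

12.5 J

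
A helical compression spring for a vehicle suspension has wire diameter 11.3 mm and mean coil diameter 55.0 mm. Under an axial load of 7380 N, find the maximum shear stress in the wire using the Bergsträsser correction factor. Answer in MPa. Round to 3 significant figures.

934 MPa

Spring index C = D/d = 55.0/11.3 = 4.8673
K_B = (4C+2)/(4C−3) = 21.469/16.469 = 1.3036
τ₀ = 8FD/(πd³) = 8·7380·55.0/(π·11.3³) = 3.2472e+06/4533 = 716.35 MPa
τ_max = K·τ₀ = 1.3036 × 716.35 = 933.83 MPa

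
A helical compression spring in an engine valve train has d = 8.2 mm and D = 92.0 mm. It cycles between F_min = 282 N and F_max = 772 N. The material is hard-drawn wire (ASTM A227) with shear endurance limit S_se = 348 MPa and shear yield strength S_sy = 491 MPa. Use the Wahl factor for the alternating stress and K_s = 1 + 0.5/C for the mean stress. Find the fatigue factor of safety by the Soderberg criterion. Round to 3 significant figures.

1.23

C = D/d = 92.0/8.2 = 11.2195; K_W = (4C−1)/(4C−4)+0.615/C = 1.1282; K_s = 1+0.5/C = 1.0446
F_a = (F_max−F_min)/2 = 245 N; F_m = (F_max+F_min)/2 = 527 N
τ_a = K_W·8F_aD/(πd³) = 1.1282 × 104.1 = 117.45 MPa
τ_m = K_s·8F_mD/(πd³) = 1.0446 × 223.92 = 233.9 MPa
Soderberg: 1/n_f = τ_a/S_se + τ_m/S_sy = 117.45/348 + 233.9/491 = 0.33749 + 0.47638 = 0.81387
n_f = 1/0.81387 = 1.229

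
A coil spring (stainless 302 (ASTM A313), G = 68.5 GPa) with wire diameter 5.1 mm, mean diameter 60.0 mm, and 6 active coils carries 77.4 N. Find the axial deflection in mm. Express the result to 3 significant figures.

k = Gd⁴/(8D³N_a) = (68.5×10³)(5.1⁴)/(8·60.0³·6) = 4.4697 N/mm
δ = F/k = 77.4 / 4.4697 = 17.317 mm

17.3 mm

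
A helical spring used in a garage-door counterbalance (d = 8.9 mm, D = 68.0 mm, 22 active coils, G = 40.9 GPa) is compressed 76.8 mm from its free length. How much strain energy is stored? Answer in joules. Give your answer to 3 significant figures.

13.7 J

k = Gd⁴/(8D³N_a) = (40.9×10³)(8.9⁴)/(8·68.0³·22) = 4.6371 N/mm
U = ½kδ² = 0.5 × 4.6371 × 76.8² = 13675 N·mm = 13.675 J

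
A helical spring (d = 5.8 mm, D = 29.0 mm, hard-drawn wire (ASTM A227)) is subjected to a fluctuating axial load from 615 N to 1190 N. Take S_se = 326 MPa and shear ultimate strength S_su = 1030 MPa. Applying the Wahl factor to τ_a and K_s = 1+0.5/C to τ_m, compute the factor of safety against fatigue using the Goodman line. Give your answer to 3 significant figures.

C = D/d = 29.0/5.8 = 5.0000; K_W = (4C−1)/(4C−4)+0.615/C = 1.3105; K_s = 1+0.5/C = 1.1000
F_a = (F_max−F_min)/2 = 287.5 N; F_m = (F_max+F_min)/2 = 902.5 N
τ_a = K_W·8F_aD/(πd³) = 1.3105 × 108.82 = 142.6 MPa
τ_m = K_s·8F_mD/(πd³) = 1.1000 × 341.59 = 375.75 MPa
Goodman: 1/n_f = τ_a/S_se + τ_m/S_su = 142.6/326 + 375.75/1030 = 0.43743 + 0.36480 = 0.80223
n_f = 1/0.80223 = 1.247

1.25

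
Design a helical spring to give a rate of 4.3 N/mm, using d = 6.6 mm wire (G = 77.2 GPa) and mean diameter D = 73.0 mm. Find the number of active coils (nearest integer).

N_a = Gd⁴/(8D³k) = (77.2×10³ × 6.6⁴)/(8 × 73.0³ × 4.3)
    = 1.46485e+08 / 1.33822e+07 = 10.95 → 11 coils

11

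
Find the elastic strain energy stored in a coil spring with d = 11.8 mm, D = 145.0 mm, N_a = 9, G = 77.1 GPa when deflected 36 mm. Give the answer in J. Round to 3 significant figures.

k = Gd⁴/(8D³N_a) = (77.1×10³)(11.8⁴)/(8·145.0³·9) = 6.81 N/mm
U = ½kδ² = 0.5 × 6.81 × 36² = 4412.9 N·mm = 4.4129 J

4.41 J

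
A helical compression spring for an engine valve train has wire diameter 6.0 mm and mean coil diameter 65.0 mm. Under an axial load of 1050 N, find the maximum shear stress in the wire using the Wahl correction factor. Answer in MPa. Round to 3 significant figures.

Spring index C = D/d = 65.0/6.0 = 10.8333
K_W = (4C−1)/(4C−4) + 0.615/C = 42.333/39.333 + 0.0568 = 1.1330
τ₀ = 8FD/(πd³) = 8·1050·65.0/(π·6.0³) = 546000/678.58 = 804.62 MPa
τ_max = K·τ₀ = 1.1330 × 804.62 = 911.66 MPa

912 MPa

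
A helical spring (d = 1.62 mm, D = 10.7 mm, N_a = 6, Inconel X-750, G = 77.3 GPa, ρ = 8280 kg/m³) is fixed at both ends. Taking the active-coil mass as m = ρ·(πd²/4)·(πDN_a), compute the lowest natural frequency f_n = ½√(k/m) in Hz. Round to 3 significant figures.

811 Hz

k = Gd⁴/(8D³N_a) = (77.3×10³)(1.62⁴)/(8·10.7³·6) = 9.0541 N/mm = 9054.1 N/m
Wire length L = πDN_a = π·10.7·6 = 201.69 mm
m = ρ·(πd²/4)·L = 8280 × 2.0612×10⁻⁶ m² × 0.20169 m = 0.0034422 kg
f_n = ½√(k/m) = 0.5·√(9054.1/0.0034422) = 0.5·√(2.6303e+06) = 810.92 Hz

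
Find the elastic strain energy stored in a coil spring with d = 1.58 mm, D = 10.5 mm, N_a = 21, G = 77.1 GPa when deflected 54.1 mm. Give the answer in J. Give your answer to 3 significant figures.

3.62 J

k = Gd⁴/(8D³N_a) = (77.1×10³)(1.58⁴)/(8·10.5³·21) = 2.4706 N/mm
U = ½kδ² = 0.5 × 2.4706 × 54.1² = 3615.5 N·mm = 3.6155 J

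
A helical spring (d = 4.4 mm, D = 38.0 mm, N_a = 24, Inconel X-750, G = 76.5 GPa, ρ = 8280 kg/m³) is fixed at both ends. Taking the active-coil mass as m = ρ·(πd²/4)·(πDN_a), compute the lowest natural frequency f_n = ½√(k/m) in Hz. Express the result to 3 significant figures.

k = Gd⁴/(8D³N_a) = (76.5×10³)(4.4⁴)/(8·38.0³·24) = 2.7216 N/mm = 2721.6 N/m
Wire length L = πDN_a = π·38.0·24 = 2865.1 mm
m = ρ·(πd²/4)·L = 8280 × 15.205×10⁻⁶ m² × 2.8651 m = 0.36072 kg
f_n = ½√(k/m) = 0.5·√(2721.6/0.36072) = 0.5·√(7544.8) = 43.431 Hz

43.4 Hz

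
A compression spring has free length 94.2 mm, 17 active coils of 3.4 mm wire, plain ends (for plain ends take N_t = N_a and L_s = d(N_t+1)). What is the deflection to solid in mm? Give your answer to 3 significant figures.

33.0 mm

N_t = 17; L_s = 3.4·18 = 61.2 mm
δ_solid = L₀ − L_s = 94.2 − 61.2 = 33 mm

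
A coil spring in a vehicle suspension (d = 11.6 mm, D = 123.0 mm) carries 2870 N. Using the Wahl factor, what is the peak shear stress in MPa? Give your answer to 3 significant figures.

654 MPa

Spring index C = D/d = 123.0/11.6 = 10.6034
K_W = (4C−1)/(4C−4) + 0.615/C = 41.414/38.414 + 0.0580 = 1.1361
τ₀ = 8FD/(πd³) = 8·2870·123.0/(π·11.6³) = 2.82408e+06/4903.7 = 575.91 MPa
τ_max = K·τ₀ = 1.1361 × 575.91 = 654.29 MPa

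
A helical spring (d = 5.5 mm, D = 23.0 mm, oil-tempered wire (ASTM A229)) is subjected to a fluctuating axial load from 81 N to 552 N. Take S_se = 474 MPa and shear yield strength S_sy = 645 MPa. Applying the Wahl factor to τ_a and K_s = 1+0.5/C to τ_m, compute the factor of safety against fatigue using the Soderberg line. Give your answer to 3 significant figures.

2.30

C = D/d = 23.0/5.5 = 4.1818; K_W = (4C−1)/(4C−4)+0.615/C = 1.3828; K_s = 1+0.5/C = 1.1196
F_a = (F_max−F_min)/2 = 235.5 N; F_m = (F_max+F_min)/2 = 316.5 N
τ_a = K_W·8F_aD/(πd³) = 1.3828 × 82.903 = 114.64 MPa
τ_m = K_s·8F_mD/(πd³) = 1.1196 × 111.42 = 124.74 MPa
Soderberg: 1/n_f = τ_a/S_se + τ_m/S_sy = 114.64/474 + 124.74/645 = 0.24185 + 0.19339 = 0.43524
n_f = 1/0.43524 = 2.298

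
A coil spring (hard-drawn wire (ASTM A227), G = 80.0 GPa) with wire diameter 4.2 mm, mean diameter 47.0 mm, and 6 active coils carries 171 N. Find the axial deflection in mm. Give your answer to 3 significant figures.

k = Gd⁴/(8D³N_a) = (80.0×10³)(4.2⁴)/(8·47.0³·6) = 4.9952 N/mm
δ = F/k = 171 / 4.9952 = 34.233 mm

34.2 mm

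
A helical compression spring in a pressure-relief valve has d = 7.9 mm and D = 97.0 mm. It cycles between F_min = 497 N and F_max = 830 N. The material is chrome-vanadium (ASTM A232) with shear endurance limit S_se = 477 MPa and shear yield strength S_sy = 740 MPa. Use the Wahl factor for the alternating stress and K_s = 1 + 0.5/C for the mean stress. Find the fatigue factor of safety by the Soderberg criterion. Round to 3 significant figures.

C = D/d = 97.0/7.9 = 12.2785; K_W = (4C−1)/(4C−4)+0.615/C = 1.1166; K_s = 1+0.5/C = 1.0407
F_a = (F_max−F_min)/2 = 166.5 N; F_m = (F_max+F_min)/2 = 663.5 N
τ_a = K_W·8F_aD/(πd³) = 1.1166 × 83.415 = 93.14 MPa
τ_m = K_s·8F_mD/(πd³) = 1.0407 × 332.41 = 345.94 MPa
Soderberg: 1/n_f = τ_a/S_se + τ_m/S_sy = 93.14/477 + 345.94/740 = 0.19526 + 0.46749 = 0.66275
n_f = 1/0.66275 = 1.509

1.51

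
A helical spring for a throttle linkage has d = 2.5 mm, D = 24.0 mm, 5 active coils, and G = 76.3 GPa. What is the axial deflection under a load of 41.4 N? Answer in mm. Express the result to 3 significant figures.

k = Gd⁴/(8D³N_a) = (76.3×10³)(2.5⁴)/(8·24.0³·5) = 5.39 N/mm
δ = F/k = 41.4 / 5.39 = 7.6809 mm

7.68 mm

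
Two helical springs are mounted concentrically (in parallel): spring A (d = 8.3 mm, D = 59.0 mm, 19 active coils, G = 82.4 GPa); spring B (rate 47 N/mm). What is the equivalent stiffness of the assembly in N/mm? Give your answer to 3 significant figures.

59.5 N/mm

k_A = Gd⁴/(8D³N_a) = (82.4×10³)(8.3⁴)/(8·59.0³·19) = 12.527 N/mm
Parallel: k_eq = 12.527 + 47 = 59.527 N/mm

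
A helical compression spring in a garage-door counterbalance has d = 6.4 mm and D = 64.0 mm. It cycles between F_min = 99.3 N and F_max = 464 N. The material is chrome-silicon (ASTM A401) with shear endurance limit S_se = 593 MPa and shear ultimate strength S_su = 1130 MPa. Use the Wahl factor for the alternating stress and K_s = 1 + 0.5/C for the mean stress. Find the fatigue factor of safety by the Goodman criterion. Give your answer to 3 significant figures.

2.62

C = D/d = 64.0/6.4 = 10.0000; K_W = (4C−1)/(4C−4)+0.615/C = 1.1448; K_s = 1+0.5/C = 1.0500
F_a = (F_max−F_min)/2 = 182.35 N; F_m = (F_max+F_min)/2 = 281.65 N
τ_a = K_W·8F_aD/(πd³) = 1.1448 × 113.37 = 129.79 MPa
τ_m = K_s·8F_mD/(πd³) = 1.0500 × 175.1 = 183.86 MPa
Goodman: 1/n_f = τ_a/S_se + τ_m/S_su = 129.79/593 + 183.86/1130 = 0.21886 + 0.16270 = 0.38157
n_f = 1/0.38157 = 2.621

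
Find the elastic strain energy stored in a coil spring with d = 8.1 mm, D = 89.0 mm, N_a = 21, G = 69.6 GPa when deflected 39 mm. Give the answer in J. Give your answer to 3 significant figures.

1.92 J

k = Gd⁴/(8D³N_a) = (69.6×10³)(8.1⁴)/(8·89.0³·21) = 2.5297 N/mm
U = ½kδ² = 0.5 × 2.5297 × 39² = 1923.8 N·mm = 1.9238 J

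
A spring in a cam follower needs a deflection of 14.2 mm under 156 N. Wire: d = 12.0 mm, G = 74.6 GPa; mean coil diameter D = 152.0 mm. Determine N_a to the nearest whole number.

5

Required rate k = F/δ = 156/14.2 = 10.986 N/mm
N_a = Gd⁴/(8D³k) = (74.6×10³ × 12.0⁴)/(8 × 152.0³ × 10.986)
    = 1.54691e+09 / 3.08643e+08 = 5.012 → 5 coils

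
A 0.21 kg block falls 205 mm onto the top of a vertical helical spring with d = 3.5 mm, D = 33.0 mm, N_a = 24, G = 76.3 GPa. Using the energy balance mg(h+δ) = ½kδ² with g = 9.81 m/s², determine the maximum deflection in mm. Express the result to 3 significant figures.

k = Gd⁴/(8D³N_a) = (76.3×10³)(3.5⁴)/(8·33.0³·24) = 1.6594 N/mm
W = mg = 0.21 × 9.81 = 2.0601 N
½kδ² − Wδ − Wh = 0 → δ = (W + √(W² + 2kWh))/k
δ = (2.0601 + √(4.244 + 1401.61))/1.6594 = (2.0601 + 37.495)/1.6594 = 23.837 mm

23.8 mm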